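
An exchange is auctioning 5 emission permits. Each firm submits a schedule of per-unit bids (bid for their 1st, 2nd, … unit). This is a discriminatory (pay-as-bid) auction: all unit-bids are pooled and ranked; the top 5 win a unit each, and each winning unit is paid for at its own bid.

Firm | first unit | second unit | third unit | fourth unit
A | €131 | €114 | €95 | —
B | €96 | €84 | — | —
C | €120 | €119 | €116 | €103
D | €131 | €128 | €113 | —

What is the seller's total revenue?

Total revenue: €629

Merging the schedules and taking the best 5: 131 (A-1), 131 (D-1), 128 (D-2), 120 (C-1), 119 (C-2)
Next rejected bid: €116 (not a price — pay-as-bid).
Each winning unit pays its own bid.
Revenue = 131 + 131 + 128 + 120 + 119 = €629.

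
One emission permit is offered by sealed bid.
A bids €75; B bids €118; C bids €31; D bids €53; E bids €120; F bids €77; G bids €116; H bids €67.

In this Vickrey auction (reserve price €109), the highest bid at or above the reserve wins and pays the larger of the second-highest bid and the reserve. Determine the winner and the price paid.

E pays €118

Vickrey auction (reserve price €109): the highest bid at or above the reserve wins and pays the larger of the second-highest bid and the reserve.
Sorting bids: 120 (E) > 118 (B) > 116 (G) > 77 (F) > 75 (A) > 67 (H) > …
E has the top bid at or above the reserve (€120).
Second-highest bid €118 exceeds the reserve €109 → payment €118.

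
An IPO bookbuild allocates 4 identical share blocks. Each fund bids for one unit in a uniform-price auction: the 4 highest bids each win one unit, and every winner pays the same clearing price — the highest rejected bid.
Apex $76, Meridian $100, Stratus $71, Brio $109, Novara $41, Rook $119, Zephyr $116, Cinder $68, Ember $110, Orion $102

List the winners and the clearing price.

Bids ranked high→low: 119 (Rook), 116 (Zephyr), 110 (Ember), 109 (Brio), 102 (Orion), 100 (Meridian), …
Top 4: Rook, Zephyr, Ember, Brio.
Clearing price = highest rejected bid = $102.

Rook, Zephyr, Ember, Brio; each pays $102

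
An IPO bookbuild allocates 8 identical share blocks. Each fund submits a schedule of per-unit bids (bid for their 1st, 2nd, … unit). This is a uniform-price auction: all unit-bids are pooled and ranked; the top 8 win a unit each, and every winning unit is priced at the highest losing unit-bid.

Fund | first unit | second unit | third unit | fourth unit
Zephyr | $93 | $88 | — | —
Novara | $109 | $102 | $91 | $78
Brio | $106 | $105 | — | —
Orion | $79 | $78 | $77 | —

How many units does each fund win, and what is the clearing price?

Brio 2, Novara 3, Orion 1, Zephyr 2; clearing price $78

Pooled unit-bids ranked (top 8): 109 (Novara-1), 106 (Brio-1), 105 (Brio-2), 102 (Novara-2), 93 (Zephyr-1), 91 (Novara-3), 88 (Zephyr-2), 79 (Orion-1)
Highest rejected unit-bid = $78.
Allocation: Brio 2, Novara 3, Orion 1, Zephyr 2.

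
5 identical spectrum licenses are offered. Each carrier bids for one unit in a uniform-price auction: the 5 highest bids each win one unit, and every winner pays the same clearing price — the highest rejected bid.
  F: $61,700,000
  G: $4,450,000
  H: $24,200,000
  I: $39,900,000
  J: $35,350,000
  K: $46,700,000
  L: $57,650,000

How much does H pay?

Sorting: 61,700,000 (F), 57,650,000 (L), 46,700,000 (K), 39,900,000 (I), 35,350,000 (J), 24,200,000 (H), 4,450,000 (G)
Winners (5 units): F, L, K, I, J.
First losing bid is H's $24,200,000, which sets the uniform price.
H does not win → pays $0.

H pays $0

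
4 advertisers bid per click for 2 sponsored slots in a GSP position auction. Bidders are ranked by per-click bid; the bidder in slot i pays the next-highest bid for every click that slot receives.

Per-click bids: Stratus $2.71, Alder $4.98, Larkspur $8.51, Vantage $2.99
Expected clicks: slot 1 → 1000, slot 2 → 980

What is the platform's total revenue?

Sorting advertisers: $8.51 (Larkspur) > $4.98 (Alder) > $2.99 (Vantage) > …
Slot 1: Larkspur pays $4.98 × 1000 = $4980.00
Slot 2: Alder pays $2.99 × 980 = $2930.20
Total = $7910.20

Total revenue: $7910.20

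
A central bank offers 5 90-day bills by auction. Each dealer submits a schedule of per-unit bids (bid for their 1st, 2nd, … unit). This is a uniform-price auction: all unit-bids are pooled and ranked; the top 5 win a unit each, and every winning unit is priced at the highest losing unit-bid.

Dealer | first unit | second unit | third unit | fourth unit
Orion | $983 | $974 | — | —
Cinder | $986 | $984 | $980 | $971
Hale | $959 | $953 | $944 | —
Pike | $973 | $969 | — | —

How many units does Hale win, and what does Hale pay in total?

Pooled unit-bids ranked (top 5): 986 (Cinder-1), 984 (Cinder-2), 983 (Orion-1), 980 (Cinder-3), 974 (Orion-2)
The (k+1)-th unit-bid is $973.
Hale wins 0 unit(s) at $973 each.

Hale: 0 units, pays $0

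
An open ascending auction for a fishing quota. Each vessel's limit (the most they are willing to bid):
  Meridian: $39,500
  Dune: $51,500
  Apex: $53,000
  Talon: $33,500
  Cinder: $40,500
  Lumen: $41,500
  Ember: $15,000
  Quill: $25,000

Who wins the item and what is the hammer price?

Sorting limits: 53,000 (Apex) > 51,500 (Dune) > 41,500 (Lumen) > 40,500 (Cinder) > 39,500 (Meridian) > 33,500 (Talon) > …
Dune is the last rival to drop out, at $51,500; Apex remains and wins at that price.

Apex wins at $51,500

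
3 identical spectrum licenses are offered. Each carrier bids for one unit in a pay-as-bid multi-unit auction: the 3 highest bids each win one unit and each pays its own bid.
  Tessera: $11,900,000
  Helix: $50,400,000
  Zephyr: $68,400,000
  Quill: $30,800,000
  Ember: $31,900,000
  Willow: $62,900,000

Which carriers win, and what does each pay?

Bids ranked high→low: 68,400,000 (Zephyr), 62,900,000 (Willow), 50,400,000 (Helix), 31,900,000 (Ember), 30,800,000 (Quill), …
The 3 highest are Zephyr, Willow, Helix.
Each winner pays its own bid: Zephyr $68,400,000, Willow $62,900,000, Helix $50,400,000.

Zephyr $68,400,000, Willow $62,900,000, Helix $50,400,000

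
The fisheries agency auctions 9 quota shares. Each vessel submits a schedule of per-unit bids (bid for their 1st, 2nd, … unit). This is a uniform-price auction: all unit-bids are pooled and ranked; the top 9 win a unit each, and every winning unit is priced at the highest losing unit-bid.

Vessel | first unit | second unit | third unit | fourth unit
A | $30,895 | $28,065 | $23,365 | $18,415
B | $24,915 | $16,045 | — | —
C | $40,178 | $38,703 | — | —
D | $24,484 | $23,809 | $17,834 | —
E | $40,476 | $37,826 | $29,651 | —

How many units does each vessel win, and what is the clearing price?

Merging the schedules and taking the best 9: 40,476 (E-1), 40,178 (C-1), 38,703 (C-2), 37,826 (E-2), 30,895 (A-1), 29,651 (E-3), 28,065 (A-2), 24,915 (B-1), 24,484 (D-1)
First bid not allocated: $23,809.
Allocation: A 2, B 1, C 2, D 1, E 3.

A 2, B 1, C 2, D 1, E 3; clearing price $23,809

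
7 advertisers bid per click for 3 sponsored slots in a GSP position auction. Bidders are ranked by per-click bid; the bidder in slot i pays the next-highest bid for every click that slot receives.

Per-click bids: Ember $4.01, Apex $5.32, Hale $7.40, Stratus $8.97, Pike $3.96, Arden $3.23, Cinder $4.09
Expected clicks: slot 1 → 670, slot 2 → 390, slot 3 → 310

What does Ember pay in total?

Ranked by bid: $8.97 (Stratus) > $7.40 (Hale) > $5.32 (Apex) > $4.09 (Cinder) > …
Ember ranks below slot 3 → no slot, pays nothing.

Ember pays $0.00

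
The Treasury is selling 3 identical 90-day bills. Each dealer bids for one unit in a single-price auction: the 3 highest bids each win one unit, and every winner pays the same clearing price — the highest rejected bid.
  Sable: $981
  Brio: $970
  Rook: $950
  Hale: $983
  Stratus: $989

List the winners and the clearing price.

Stratus, Hale, Sable; each pays $970

Ordering the bids: 989 (Stratus), 983 (Hale), 981 (Sable), 970 (Brio), 950 (Rook)
Top 3: Stratus, Hale, Sable.
First losing bid is Brio's $970, which sets the uniform price.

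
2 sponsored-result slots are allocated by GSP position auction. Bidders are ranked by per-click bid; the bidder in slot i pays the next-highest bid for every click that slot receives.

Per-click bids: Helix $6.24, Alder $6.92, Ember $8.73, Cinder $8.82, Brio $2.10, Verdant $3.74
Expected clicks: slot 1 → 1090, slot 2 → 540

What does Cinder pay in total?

Cinder pays $9515.70

Sorting advertisers: $8.82 (Cinder) > $8.73 (Ember) > $6.92 (Alder) > …
Cinder holds slot 1 → pays next bid $8.73 × 1090 clicks = $9515.70.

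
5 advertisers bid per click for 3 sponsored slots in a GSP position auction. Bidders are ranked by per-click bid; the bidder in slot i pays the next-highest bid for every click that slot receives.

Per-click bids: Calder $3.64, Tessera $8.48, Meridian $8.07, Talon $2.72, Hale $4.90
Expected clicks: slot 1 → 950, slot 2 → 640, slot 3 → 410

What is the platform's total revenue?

Total revenue: $12294.90

Per-click bids in order: $8.48 (Tessera) > $8.07 (Meridian) > $4.90 (Hale) > $3.64 (Calder) > …
Slot 1: Tessera pays $8.07 × 950 = $7666.50
Slot 2: Meridian pays $4.90 × 640 = $3136.00
Slot 3: Hale pays $3.64 × 410 = $1492.40
Total = $12294.90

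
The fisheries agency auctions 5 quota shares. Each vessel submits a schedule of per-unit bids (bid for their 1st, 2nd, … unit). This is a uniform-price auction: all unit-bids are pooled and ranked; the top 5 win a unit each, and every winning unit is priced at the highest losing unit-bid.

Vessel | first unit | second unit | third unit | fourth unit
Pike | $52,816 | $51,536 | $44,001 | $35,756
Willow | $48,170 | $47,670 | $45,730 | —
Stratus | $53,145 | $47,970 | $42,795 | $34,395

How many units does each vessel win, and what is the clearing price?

Pike 2, Stratus 2, Willow 1; clearing price $47,670

Merging the schedules and taking the best 5: 53,145 (Stratus-1), 52,816 (Pike-1), 51,536 (Pike-2), 48,170 (Willow-1), 47,970 (Stratus-2)
Highest rejected unit-bid = $47,670.
Allocation: Pike 2, Stratus 2, Willow 1.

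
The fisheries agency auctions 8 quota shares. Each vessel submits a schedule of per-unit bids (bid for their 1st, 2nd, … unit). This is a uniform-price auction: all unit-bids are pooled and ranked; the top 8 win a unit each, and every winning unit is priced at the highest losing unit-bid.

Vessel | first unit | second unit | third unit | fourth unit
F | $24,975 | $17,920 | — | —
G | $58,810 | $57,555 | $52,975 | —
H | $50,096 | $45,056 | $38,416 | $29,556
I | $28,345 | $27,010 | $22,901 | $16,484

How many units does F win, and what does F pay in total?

Pooled unit-bids ranked (top 8): 58,810 (G-1), 57,555 (G-2), 52,975 (G-3), 50,096 (H-1), 45,056 (H-2), 38,416 (H-3), 29,556 (H-4), 28,345 (I-1)
The (k+1)-th unit-bid is $27,010.
F wins 0 unit(s) at $27,010 each.

F: 0 units, pays $0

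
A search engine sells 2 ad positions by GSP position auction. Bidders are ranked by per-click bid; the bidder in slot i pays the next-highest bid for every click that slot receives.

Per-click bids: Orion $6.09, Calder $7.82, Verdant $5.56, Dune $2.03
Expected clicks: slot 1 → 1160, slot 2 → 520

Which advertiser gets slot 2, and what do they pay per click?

Ranked by bid: $7.82 (Calder) > $6.09 (Orion) > $5.56 (Verdant) > …
Slot 2 goes to the second-ranked bidder, Orion, who pays the next bid down: $5.56/click.

Orion; $5.56 per click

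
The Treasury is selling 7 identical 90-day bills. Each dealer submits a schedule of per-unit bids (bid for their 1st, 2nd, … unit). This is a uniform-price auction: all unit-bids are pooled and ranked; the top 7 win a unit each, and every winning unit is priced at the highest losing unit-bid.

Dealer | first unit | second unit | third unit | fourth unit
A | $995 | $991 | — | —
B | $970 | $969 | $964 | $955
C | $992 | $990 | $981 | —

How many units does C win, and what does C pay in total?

All unit-bids, highest first — top 7: 995 (A-1), 992 (C-1), 991 (A-2), 990 (C-2), 981 (C-3), 970 (B-1), 969 (B-2)
First bid not allocated: $964.
C wins 3 unit(s) at $964 each.

C: 3 units, pays $2,892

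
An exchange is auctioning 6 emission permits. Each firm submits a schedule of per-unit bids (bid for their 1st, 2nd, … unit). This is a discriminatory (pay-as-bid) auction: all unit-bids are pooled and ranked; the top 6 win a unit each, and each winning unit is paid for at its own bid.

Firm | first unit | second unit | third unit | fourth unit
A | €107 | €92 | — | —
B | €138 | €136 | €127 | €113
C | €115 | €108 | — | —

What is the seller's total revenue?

Total revenue: €737

Merging the schedules and taking the best 6: 138 (B-1), 136 (B-2), 127 (B-3), 115 (C-1), 113 (B-4), 108 (C-2)
Next rejected bid: €107 (not a price — pay-as-bid).
Each winning unit pays its own bid.
Revenue = 138 + 136 + 127 + 115 + 113 + 108 = €737.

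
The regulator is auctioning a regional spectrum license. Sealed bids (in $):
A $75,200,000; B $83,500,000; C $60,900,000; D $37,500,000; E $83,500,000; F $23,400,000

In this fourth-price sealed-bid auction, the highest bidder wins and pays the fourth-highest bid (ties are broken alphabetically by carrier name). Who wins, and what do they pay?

B pays $60,900,000

Bids in order: 83,500,000 (B) > 83,500,000 (E) > 75,200,000 (A) > 60,900,000 (C) > 37,500,000 (D) > 23,400,000 (F)
Tie at $83,500,000 → B wins by tie-break.
B wins; payment is bid #4 in the ranking = $60,900,000.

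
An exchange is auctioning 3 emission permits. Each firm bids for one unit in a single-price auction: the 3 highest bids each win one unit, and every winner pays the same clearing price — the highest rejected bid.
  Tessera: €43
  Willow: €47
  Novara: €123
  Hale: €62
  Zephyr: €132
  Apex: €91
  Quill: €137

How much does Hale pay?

Hale pays €0

Bids ranked high→low: 137 (Quill), 132 (Zephyr), 123 (Novara), 91 (Apex), 62 (Hale), …
Top 3: Quill, Zephyr, Novara.
Clearing price = highest rejected bid = €91.
Hale does not win → pays €0.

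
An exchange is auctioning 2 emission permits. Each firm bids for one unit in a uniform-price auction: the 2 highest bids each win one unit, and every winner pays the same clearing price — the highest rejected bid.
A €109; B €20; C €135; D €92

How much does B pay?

B pays €0

Bids ranked high→low: 135 (C), 109 (A), 92 (D), 20 (B)
Winners (2 units): C, A.
First losing bid is D's €92, which sets the uniform price.
B does not win → pays €0.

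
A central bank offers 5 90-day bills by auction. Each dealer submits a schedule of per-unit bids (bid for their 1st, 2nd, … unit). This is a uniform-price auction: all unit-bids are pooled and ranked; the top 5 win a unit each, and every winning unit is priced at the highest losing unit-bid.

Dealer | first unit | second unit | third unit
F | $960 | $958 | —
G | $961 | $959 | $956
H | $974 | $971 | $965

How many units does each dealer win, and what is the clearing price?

All unit-bids, highest first — top 5: 974 (H-1), 971 (H-2), 965 (H-3), 961 (G-1), 960 (F-1)
The (k+1)-th unit-bid is $959.
Allocation: F 1, G 1, H 3.

F 1, G 1, H 3; clearing price $959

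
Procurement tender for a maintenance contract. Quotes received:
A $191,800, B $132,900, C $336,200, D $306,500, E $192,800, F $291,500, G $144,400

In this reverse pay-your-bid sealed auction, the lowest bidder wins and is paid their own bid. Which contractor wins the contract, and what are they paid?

B is paid $132,900

Bids ranked: 132,900 (B) < 144,400 (G) < 191,800 (A) < 192,800 (E) < 291,500 (F) < 306,500 (D) < …
B is lowest → is paid own bid, $132,900.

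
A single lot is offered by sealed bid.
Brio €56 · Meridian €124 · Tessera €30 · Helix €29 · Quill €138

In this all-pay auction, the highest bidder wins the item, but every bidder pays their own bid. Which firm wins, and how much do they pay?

Quill pays €138

Sorting bids: 138 (Quill) > 124 (Meridian) > 56 (Brio) > 30 (Tessera) > 29 (Helix)
Quill is highest and takes the item; every bidder forfeits their bid.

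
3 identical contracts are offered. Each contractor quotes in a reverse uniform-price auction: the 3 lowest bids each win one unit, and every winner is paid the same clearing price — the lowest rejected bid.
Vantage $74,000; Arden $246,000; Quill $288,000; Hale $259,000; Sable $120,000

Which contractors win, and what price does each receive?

Vantage, Sable, Arden; each is paid $259,000

Ordering the bids: 74,000 (Vantage), 120,000 (Sable), 246,000 (Arden), 259,000 (Hale), 288,000 (Quill)
Lowest 3: Vantage, Sable, Arden.
Lowest unsuccessful bid: $259,000 → clearing price.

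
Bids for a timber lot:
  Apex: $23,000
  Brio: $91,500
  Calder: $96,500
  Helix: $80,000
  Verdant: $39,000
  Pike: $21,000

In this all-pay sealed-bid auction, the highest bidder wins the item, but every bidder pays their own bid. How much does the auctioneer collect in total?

Total revenue: $351,000

Bids ranked: 96,500 (Calder) > 91,500 (Brio) > 80,000 (Helix) > 39,000 (Verdant) > 23,000 (Apex) > 21,000 (Pike)
Every bidder forfeits their bid regardless of winning.
Revenue = 23,000 + 91,500 + 96,500 + 80,000 + 39,000 + 21,000 = $351,000.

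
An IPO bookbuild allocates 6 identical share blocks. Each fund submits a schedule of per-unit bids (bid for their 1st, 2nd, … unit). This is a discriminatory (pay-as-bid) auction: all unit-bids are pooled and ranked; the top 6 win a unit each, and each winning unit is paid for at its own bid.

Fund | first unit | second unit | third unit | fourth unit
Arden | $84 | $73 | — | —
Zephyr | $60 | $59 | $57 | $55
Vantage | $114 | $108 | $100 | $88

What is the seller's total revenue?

Pooled unit-bids ranked (top 6): 114 (Vantage-1), 108 (Vantage-2), 100 (Vantage-3), 88 (Vantage-4), 84 (Arden-1), 73 (Arden-2)
Next rejected bid: $60 (not a price — pay-as-bid).
Each winning unit pays its own bid.
Revenue = 114 + 108 + 100 + 88 + 84 + 73 = $567.

Total revenue: $567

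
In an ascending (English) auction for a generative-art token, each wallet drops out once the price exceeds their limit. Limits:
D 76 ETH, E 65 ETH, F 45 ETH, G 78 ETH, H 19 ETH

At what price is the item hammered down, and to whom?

G wins at 76 ETH

Ascending (English) auction: the price rises until one bidder remains; the winner pays the price at which the last rival dropped out.
Sorting limits: 78 (G) > 76 (D) > 65 (E) > 45 (F) > 19 (H)
D is the last rival to drop out, at 76 ETH; G remains and wins at that price.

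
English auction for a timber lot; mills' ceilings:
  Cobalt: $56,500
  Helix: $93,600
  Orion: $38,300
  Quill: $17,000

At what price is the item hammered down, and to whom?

Rule: the price rises until one bidder remains; the winner pays the price at which the last rival dropped out.
Limits ranked: 93,600 (Helix) > 56,500 (Cobalt) > 38,300 (Orion) > 17,000 (Quill)
Bidding ends when Cobalt exits at $56,500; Helix takes it.

Helix wins at $56,500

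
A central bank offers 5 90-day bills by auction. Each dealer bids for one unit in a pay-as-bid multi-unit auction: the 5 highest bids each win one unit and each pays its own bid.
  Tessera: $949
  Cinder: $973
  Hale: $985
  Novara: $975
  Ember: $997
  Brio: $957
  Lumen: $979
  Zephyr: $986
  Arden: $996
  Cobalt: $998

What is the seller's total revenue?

Bids ranked high→low: 998 (Cobalt), 997 (Ember), 996 (Arden), 986 (Zephyr), 985 (Hale), 979 (Lumen), 975 (Novara), …
Winners (5 units): Cobalt, Ember, Arden, Zephyr, Hale.
Total revenue = 998 + 997 + 996 + 986 + 985 = $4,962.

Total revenue: $4,962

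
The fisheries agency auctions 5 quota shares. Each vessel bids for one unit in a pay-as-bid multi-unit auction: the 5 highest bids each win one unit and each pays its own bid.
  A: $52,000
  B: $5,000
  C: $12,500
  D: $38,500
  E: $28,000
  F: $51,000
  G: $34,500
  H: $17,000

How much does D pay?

D pays $38,500

Sorting: 52,000 (A), 51,000 (F), 38,500 (D), 34,500 (G), 28,000 (E), 17,000 (H), 12,500 (C), …
Winners (5 units): A, F, D, G, E.
D wins → own bid $38,500.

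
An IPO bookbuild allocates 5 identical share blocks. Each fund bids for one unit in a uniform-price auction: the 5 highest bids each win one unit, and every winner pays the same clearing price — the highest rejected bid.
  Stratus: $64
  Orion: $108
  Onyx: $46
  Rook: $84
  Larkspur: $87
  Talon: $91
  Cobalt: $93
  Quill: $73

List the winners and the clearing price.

Orion, Cobalt, Talon, Larkspur, Rook; each pays $73

Sorting: 108 (Orion), 93 (Cobalt), 91 (Talon), 87 (Larkspur), 84 (Rook), 73 (Quill), 64 (Stratus), …
Top 5: Orion, Cobalt, Talon, Larkspur, Rook.
First losing bid is Quill's $73, which sets the uniform price.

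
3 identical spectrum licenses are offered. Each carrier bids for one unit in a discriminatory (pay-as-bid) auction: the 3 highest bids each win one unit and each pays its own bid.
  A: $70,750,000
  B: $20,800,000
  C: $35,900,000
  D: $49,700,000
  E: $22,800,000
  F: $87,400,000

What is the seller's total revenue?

Ordering the bids: 87,400,000 (F), 70,750,000 (A), 49,700,000 (D), 35,900,000 (C), 22,800,000 (E), …
Winners (3 units): F, A, D.
Total revenue = 87,400,000 + 70,750,000 + 49,700,000 = $207,850,000.

Total revenue: $207,850,000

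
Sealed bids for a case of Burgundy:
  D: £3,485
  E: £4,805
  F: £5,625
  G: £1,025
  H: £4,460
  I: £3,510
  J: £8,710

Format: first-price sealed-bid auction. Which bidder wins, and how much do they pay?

Bids in order: 8,710 (J) > 5,625 (F) > 4,805 (E) > 4,460 (H) > 3,510 (I) > 3,485 (D) > …
First-price: J pays what they bid, £8,710.

J pays £8,710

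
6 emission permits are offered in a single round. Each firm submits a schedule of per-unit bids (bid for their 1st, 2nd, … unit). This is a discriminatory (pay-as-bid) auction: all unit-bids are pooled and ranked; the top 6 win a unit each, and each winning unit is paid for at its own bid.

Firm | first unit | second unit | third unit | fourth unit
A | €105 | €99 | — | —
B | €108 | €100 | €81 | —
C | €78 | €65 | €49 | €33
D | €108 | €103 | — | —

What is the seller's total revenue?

Pooled unit-bids ranked (top 6): 108 (B-1), 108 (D-1), 105 (A-1), 103 (D-2), 100 (B-2), 99 (A-2)
Next rejected bid: €81 (not a price — pay-as-bid).
Each winning unit pays its own bid.
Revenue = 108 + 108 + 105 + 103 + 100 + 99 = €623.

Total revenue: €623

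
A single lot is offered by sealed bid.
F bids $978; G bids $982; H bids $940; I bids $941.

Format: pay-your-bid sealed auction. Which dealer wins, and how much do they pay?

Rule: the highest bidder wins and pays their own bid.
Sorting bids: 982 (G) > 978 (F) > 941 (I) > 940 (H)
G is highest → pays own bid, $982.

G pays $982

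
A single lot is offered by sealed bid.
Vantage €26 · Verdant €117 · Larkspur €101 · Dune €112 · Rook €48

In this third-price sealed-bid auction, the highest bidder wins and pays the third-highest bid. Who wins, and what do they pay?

Verdant pays €101

Sorting bids: 117 (Verdant) > 112 (Dune) > 101 (Larkspur) > 48 (Rook) > 26 (Vantage)
Verdant is highest; pays the third-highest bid, €101.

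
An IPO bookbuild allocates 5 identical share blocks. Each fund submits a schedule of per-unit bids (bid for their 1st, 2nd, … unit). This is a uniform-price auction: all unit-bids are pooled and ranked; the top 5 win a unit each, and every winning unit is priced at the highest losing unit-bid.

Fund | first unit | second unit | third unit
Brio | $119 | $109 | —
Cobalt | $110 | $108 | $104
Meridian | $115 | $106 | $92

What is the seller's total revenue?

Total revenue: $530

All unit-bids, highest first — top 5: 119 (Brio-1), 115 (Meridian-1), 110 (Cobalt-1), 109 (Brio-2), 108 (Cobalt-2)
Highest rejected unit-bid = $106.
Allocation: Brio 2, Cobalt 2, Meridian 1. Every unit priced at $106.
Revenue = 5 × 106 = $530.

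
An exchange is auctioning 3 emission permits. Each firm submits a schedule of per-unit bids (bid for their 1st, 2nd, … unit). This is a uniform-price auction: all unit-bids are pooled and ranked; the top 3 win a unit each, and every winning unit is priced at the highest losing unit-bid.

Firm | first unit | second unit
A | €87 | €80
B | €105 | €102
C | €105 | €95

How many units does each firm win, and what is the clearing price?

All unit-bids, highest first — top 3: 105 (B-1), 105 (C-1), 102 (B-2)
First bid not allocated: €95.
Allocation: B 2, C 1.

B 2, C 1; clearing price €95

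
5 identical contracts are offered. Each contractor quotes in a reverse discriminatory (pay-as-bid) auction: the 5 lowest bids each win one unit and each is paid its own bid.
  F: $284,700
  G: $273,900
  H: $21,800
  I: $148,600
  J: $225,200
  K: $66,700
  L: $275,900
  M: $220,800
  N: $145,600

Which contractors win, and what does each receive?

H $21,800, K $66,700, N $145,600, I $148,600, M $220,800

Bids ranked low→high: 21,800 (H), 66,700 (K), 145,600 (N), 148,600 (I), 220,800 (M), 225,200 (J), 273,900 (G), …
The 5 lowest are H, K, N, I, M.
Each winner is paid its own bid: H $21,800, K $66,700, N $145,600, I $148,600, M $220,800.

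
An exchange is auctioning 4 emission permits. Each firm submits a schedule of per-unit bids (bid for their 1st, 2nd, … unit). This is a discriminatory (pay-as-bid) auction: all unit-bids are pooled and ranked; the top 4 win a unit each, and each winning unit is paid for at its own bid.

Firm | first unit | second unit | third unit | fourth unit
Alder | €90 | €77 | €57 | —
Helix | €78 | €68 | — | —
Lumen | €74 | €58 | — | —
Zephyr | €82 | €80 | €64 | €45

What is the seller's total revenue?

Total revenue: €330

All unit-bids, highest first — top 4: 90 (Alder-1), 82 (Zephyr-1), 80 (Zephyr-2), 78 (Helix-1)
Next rejected bid: €77 (not a price — pay-as-bid).
Each winning unit pays its own bid.
Revenue = 90 + 82 + 80 + 78 = €330.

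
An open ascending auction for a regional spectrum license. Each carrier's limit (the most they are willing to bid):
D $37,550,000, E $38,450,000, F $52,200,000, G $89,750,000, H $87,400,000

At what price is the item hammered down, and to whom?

Limits ranked: 89,750,000 (G) > 87,400,000 (H) > 52,200,000 (F) > 38,450,000 (E) > 37,550,000 (D)
Bidding ends when H exits at $87,400,000; G takes it.

G wins at $87,400,000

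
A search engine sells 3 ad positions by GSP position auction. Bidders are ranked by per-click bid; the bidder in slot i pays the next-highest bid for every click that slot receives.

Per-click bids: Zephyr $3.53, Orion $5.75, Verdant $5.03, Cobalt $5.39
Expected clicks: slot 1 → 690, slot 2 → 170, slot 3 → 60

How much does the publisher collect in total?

Total revenue: $4786.00

Ranked by bid: $5.75 (Orion) > $5.39 (Cobalt) > $5.03 (Verdant) > $3.53 (Zephyr)
Slot 1: Orion pays $5.39 × 690 = $3719.10
Slot 2: Cobalt pays $5.03 × 170 = $855.10
Slot 3: Verdant pays $3.53 × 60 = $211.80
Total = $4786.00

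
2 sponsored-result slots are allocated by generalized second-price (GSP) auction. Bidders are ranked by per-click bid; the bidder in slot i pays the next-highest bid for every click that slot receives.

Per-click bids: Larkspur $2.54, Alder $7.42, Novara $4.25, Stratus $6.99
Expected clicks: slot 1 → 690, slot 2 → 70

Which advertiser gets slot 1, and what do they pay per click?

Ranked by bid: $7.42 (Alder) > $6.99 (Stratus) > $4.25 (Novara) > …
Slot 1 goes to the first-ranked bidder, Alder, who pays the next bid down: $6.99/click.

Alder; $6.99 per click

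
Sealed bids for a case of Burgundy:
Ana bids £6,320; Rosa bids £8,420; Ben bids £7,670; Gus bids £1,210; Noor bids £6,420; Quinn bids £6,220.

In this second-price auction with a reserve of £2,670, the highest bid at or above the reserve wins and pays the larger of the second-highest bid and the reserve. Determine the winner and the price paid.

Bids in order: 8,420 (Rosa) > 7,670 (Ben) > 6,420 (Noor) > 6,320 (Ana) > 6,220 (Quinn) > 1,210 (Gus)
Rosa has the top bid at or above the reserve (£8,420).
Second-highest bid £7,670 exceeds the reserve £2,670 → payment £7,670.

Rosa pays £7,670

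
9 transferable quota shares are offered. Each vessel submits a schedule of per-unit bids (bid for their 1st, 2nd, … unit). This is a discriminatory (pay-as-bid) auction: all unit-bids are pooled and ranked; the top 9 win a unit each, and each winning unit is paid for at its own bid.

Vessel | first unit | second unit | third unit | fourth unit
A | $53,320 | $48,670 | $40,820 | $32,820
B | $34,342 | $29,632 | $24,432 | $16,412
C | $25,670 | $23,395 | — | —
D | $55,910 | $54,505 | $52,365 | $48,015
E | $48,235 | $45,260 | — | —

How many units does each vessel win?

A 3, D 4, E 2

All unit-bids, highest first — top 9: 55,910 (D-1), 54,505 (D-2), 53,320 (A-1), 52,365 (D-3), 48,670 (A-2), 48,235 (E-1), 48,015 (D-4), 45,260 (E-2), 40,820 (A-3)
Next rejected bid: $34,342 (not a price — pay-as-bid).
Allocation: A 3, D 4, E 2.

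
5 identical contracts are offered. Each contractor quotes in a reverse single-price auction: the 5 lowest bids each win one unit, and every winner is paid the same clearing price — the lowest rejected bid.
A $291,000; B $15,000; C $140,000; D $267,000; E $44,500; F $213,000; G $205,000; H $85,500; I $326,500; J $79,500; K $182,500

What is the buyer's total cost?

Ordering the bids: 15,000 (B), 44,500 (E), 79,500 (J), 85,500 (H), 140,000 (C), 182,500 (K), 205,000 (G), …
The 5 lowest are B, E, J, H, C.
Lowest unsuccessful bid: $182,500 → clearing price.
Total cost = 5 × $182,500 = $912,500.

Total cost: $912,500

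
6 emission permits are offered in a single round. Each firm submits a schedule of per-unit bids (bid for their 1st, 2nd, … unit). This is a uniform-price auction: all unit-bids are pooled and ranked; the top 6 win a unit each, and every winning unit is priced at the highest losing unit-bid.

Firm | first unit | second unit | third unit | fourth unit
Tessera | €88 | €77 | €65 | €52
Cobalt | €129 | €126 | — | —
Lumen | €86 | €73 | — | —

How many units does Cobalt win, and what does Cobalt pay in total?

Merging the schedules and taking the best 6: 129 (Cobalt-1), 126 (Cobalt-2), 88 (Tessera-1), 86 (Lumen-1), 77 (Tessera-2), 73 (Lumen-2)
The (k+1)-th unit-bid is €65.
Cobalt wins 2 unit(s) at €65 each.

Cobalt: 2 units, pays €130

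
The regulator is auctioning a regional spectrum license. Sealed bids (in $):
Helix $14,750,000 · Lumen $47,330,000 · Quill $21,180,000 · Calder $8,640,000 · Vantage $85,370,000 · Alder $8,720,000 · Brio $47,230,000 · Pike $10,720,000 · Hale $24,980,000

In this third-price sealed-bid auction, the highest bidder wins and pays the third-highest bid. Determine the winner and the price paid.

Vantage pays $47,230,000

Third-price sealed-bid auction: the highest bidder wins and pays the third-highest bid.
Bids ranked: 85,370,000 (Vantage) > 47,330,000 (Lumen) > 47,230,000 (Brio) > 24,980,000 (Hale) > 21,180,000 (Quill) > 14,750,000 (Helix) > …
Vantage wins; payment is bid #3 in the ranking = $47,230,000.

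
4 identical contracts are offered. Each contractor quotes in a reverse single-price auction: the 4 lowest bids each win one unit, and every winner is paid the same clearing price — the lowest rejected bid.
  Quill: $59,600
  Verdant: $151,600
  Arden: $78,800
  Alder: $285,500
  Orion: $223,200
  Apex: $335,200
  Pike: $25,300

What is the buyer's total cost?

Total cost: $892,800

Ordering the bids: 25,300 (Pike), 59,600 (Quill), 78,800 (Arden), 151,600 (Verdant), 223,200 (Orion), 285,500 (Alder), …
Winners (4 units): Pike, Quill, Arden, Verdant.
Lowest unsuccessful bid: $223,200 → clearing price.
Total cost = 4 × $223,200 = $892,800.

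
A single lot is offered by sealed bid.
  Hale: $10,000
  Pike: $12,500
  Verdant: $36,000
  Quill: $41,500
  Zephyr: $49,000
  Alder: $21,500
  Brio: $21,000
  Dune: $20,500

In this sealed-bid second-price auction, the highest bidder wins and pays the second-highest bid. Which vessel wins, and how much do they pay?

Sealed-bid second-price auction: the highest bidder wins and pays the second-highest bid.
Bids in order: 49,000 (Zephyr) > 41,500 (Quill) > 36,000 (Verdant) > 21,500 (Alder) > 21,000 (Brio) > 20,500 (Dune) > …
Zephyr is highest; pays the second-highest bid, $41,500.

Zephyr pays $41,500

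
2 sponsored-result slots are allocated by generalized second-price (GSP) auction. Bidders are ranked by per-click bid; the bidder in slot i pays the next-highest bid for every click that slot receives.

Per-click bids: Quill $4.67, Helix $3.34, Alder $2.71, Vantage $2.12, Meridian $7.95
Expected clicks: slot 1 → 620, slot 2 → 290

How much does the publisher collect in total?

Sorting advertisers: $7.95 (Meridian) > $4.67 (Quill) > $3.34 (Helix) > …
Slot 1: Meridian pays $4.67 × 620 = $2895.40
Slot 2: Quill pays $3.34 × 290 = $968.60
Total = $3864.00

Total revenue: $3864.00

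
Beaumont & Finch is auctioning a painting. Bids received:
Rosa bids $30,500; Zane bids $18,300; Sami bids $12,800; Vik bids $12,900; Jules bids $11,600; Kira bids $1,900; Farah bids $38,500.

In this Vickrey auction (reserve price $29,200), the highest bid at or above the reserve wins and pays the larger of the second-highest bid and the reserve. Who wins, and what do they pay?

Farah pays $30,500

Rule: the highest bid at or above the reserve wins and pays the larger of the second-highest bid and the reserve.
Bids ranked: 38,500 (Farah) > 30,500 (Rosa) > 18,300 (Zane) > 12,900 (Vik) > 12,800 (Sami) > 11,600 (Jules) > …
Highest eligible bid: Farah at $38,500.
max(second-highest $30,500, reserve $29,200) = $30,500; the reserve does not bind.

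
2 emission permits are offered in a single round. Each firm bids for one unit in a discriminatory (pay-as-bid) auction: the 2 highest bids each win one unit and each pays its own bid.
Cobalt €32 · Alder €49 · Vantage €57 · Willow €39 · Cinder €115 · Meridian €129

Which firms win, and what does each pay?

Sorting: 129 (Meridian), 115 (Cinder), 57 (Vantage), 49 (Alder), …
Top 2: Meridian, Cinder.
Each winner pays its own bid: Meridian €129, Cinder €115.

Meridian €129, Cinder €115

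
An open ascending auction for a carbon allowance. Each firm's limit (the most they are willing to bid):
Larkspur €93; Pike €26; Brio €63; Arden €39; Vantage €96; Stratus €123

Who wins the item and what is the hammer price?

Ascending (English) auction: the price rises until one bidder remains; the winner pays the price at which the last rival dropped out.
Sorting limits: 123 (Stratus) > 96 (Vantage) > 93 (Larkspur) > 63 (Brio) > 39 (Arden) > 26 (Pike)
Vantage is the last rival to drop out, at €96; Stratus remains and wins at that price.

Stratus wins at €96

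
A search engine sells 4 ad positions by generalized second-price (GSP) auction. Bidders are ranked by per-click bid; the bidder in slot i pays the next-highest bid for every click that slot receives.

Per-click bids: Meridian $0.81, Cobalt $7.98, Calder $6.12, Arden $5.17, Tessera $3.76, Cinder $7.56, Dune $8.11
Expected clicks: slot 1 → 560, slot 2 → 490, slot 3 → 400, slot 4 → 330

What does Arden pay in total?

Per-click bids in order: $8.11 (Dune) > $7.98 (Cobalt) > $7.56 (Cinder) > $6.12 (Calder) > $5.17 (Arden) > …
Arden ranks below slot 4 → no slot, pays nothing.

Arden pays $0.00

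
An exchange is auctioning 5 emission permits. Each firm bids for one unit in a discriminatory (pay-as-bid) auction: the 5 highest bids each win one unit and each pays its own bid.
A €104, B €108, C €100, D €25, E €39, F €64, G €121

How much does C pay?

C pays €100

Ordering the bids: 121 (G), 108 (B), 104 (A), 100 (C), 64 (F), 39 (E), 25 (D)
Top 5: G, B, A, C, F.
C wins → own bid €100.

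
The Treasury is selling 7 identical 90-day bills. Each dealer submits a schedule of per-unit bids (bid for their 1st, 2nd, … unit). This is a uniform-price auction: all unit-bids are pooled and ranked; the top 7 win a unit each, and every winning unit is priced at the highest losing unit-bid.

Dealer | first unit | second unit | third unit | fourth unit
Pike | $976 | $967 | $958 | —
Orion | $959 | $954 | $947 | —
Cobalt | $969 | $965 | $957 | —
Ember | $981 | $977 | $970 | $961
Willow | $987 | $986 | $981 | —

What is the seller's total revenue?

Pooled unit-bids ranked (top 7): 987 (Willow-1), 986 (Willow-2), 981 (Ember-1), 981 (Willow-3), 977 (Ember-2), 976 (Pike-1), 970 (Ember-3)
First bid not allocated: $969.
Allocation: Ember 3, Pike 1, Willow 3. Every unit priced at $969.
Revenue = 7 × 969 = $6,783.

Total revenue: $6,783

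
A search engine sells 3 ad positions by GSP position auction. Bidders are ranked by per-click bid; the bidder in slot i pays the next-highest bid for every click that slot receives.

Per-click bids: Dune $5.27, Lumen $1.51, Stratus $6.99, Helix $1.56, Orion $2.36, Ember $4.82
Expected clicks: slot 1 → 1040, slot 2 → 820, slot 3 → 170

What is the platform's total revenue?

Ranked by bid: $6.99 (Stratus) > $5.27 (Dune) > $4.82 (Ember) > $2.36 (Orion) > …
Slot 1: Stratus pays $5.27 × 1040 = $5480.80
Slot 2: Dune pays $4.82 × 820 = $3952.40
Slot 3: Ember pays $2.36 × 170 = $401.20
Total = $9834.40

Total revenue: $9834.40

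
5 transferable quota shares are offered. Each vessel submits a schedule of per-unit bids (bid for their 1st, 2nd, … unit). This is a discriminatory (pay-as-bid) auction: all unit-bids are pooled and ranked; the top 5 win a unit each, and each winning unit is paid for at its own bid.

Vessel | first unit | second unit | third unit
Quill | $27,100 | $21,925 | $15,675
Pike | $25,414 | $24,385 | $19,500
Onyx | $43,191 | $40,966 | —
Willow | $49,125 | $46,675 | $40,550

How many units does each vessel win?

All unit-bids, highest first — top 5: 49,125 (Willow-1), 46,675 (Willow-2), 43,191 (Onyx-1), 40,966 (Onyx-2), 40,550 (Willow-3)
Next rejected bid: $27,100 (not a price — pay-as-bid).
Allocation: Onyx 2, Willow 3.

Onyx 2, Willow 3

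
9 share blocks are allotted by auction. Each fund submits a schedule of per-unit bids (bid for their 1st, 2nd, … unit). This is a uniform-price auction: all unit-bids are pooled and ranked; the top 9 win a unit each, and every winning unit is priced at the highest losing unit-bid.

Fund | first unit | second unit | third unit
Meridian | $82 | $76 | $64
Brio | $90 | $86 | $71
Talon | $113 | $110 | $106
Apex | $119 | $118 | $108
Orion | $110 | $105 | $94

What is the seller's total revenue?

Total revenue: $810

All unit-bids, highest first — top 9: 119 (Apex-1), 118 (Apex-2), 113 (Talon-1), 110 (Talon-2), 110 (Orion-1), 108 (Apex-3), 106 (Talon-3), 105 (Orion-2), 94 (Orion-3)
Highest rejected unit-bid = $90.
Allocation: Apex 3, Orion 3, Talon 3. Every unit priced at $90.
Revenue = 9 × 90 = $810.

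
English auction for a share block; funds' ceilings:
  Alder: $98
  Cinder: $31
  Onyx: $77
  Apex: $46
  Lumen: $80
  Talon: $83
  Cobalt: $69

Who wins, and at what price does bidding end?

Alder wins at $83

Rule: the price rises until one bidder remains; the winner pays the price at which the last rival dropped out.
Sorting limits: 98 (Alder) > 83 (Talon) > 80 (Lumen) > 77 (Onyx) > 69 (Cobalt) > 46 (Apex) > …
Bidding ends when Talon exits at $83; Alder takes it.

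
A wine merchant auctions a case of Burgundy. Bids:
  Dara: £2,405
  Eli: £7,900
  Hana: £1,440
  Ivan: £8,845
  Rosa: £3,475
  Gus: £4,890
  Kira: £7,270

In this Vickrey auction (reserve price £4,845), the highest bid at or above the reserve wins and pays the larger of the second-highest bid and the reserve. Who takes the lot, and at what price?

Rule: the highest bid at or above the reserve wins and pays the larger of the second-highest bid and the reserve.
Sorting bids: 8,845 (Ivan) > 7,900 (Eli) > 7,270 (Kira) > 4,890 (Gus) > 3,475 (Rosa) > 2,405 (Dara) > …
Ivan has the top bid at or above the reserve (£8,845).
Second-highest bid £7,900 exceeds the reserve £4,845 → payment £7,900.

Ivan pays £7,900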